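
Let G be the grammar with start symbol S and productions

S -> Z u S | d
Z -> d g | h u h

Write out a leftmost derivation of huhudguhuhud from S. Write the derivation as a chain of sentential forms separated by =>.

S => ZuS   [S -> Z u S]
ZuS => huhuS   [Z -> h u h]
huhuS => huhuZuS   [S -> Z u S]
huhuZuS => huhudguS   [Z -> d g]
huhudguS => huhudguZuS   [S -> Z u S]
huhudguZuS => huhudguhuhuS   [Z -> h u h]
huhudguhuhuS => huhudguhuhud   [S -> d]

S => ZuS => huhuS => huhuZuS => huhudguS => huhudguZuS => huhudguhuhuS => huhudguhuhud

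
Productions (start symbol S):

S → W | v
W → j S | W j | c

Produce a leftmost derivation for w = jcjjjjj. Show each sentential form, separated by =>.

S => W => Wj => jSj => jWj => jWjj => jWjjj => jWjjjj => jWjjjjj => jcjjjjj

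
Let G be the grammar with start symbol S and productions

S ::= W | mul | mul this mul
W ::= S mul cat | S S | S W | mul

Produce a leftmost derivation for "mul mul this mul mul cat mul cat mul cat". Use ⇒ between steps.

S ⇒ W   [S ::= W]
W ⇒ S mul cat   [W ::= S mul cat]
S mul cat ⇒ W mul cat   [S ::= W]
W mul cat ⇒ S mul cat mul cat   [W ::= S mul cat]
S mul cat mul cat ⇒ W mul cat mul cat   [S ::= W]
W mul cat mul cat ⇒ S W mul cat mul cat   [W ::= S W]
S W mul cat mul cat ⇒ W W mul cat mul cat   [S ::= W]
W W mul cat mul cat ⇒ mul W mul cat mul cat   [W ::= mul]
mul W mul cat mul cat ⇒ mul S mul cat mul cat mul cat   [W ::= S mul cat]
mul S mul cat mul cat mul cat ⇒ mul mul this mul mul cat mul cat mul cat   [S ::= mul this mul]

S ⇒ W ⇒ S mul cat ⇒ W mul cat ⇒ S mul cat mul cat ⇒ W mul cat mul cat ⇒ S W mul cat mul cat ⇒ W W mul cat mul cat ⇒ mul W mul cat mul cat ⇒ mul S mul cat mul cat mul cat ⇒ mul mul this mul mul cat mul cat mul cat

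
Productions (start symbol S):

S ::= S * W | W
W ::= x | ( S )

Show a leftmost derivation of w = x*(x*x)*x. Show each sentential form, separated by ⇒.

S⇒S*W⇒S*W*W⇒W*W*W⇒x*W*W⇒x*(S)*W⇒x*(S*W)*W⇒x*(W*W)*W⇒x*(x*W)*W⇒x*(x*x)*W⇒x*(x*x)*x

S ⇒ S*W   [S ::= S * W]
S*W ⇒ S*W*W   [S ::= S * W]
S*W*W ⇒ W*W*W   [S ::= W]
W*W*W ⇒ x*W*W   [W ::= x]
x*W*W ⇒ x*(S)*W   [W ::= ( S )]
x*(S)*W ⇒ x*(S*W)*W   [S ::= S * W]
x*(S*W)*W ⇒ x*(W*W)*W   [S ::= W]
x*(W*W)*W ⇒ x*(x*W)*W   [W ::= x]
x*(x*W)*W ⇒ x*(x*x)*W   [W ::= x]
x*(x*x)*W ⇒ x*(x*x)*x   [W ::= x]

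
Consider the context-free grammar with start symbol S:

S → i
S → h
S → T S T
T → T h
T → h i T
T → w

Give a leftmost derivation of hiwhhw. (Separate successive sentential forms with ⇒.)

S ⇒ TST ⇒ hiTST ⇒ hiThST ⇒ hiwhST ⇒ hiwhhT ⇒ hiwhhw

S ⇒ TST   [S → T S T]
TST ⇒ hiTST   [T → h i T]
hiTST ⇒ hiThST   [T → T h]
hiThST ⇒ hiwhST   [T → w]
hiwhST ⇒ hiwhhT   [S → h]
hiwhhT ⇒ hiwhhw   [T → w]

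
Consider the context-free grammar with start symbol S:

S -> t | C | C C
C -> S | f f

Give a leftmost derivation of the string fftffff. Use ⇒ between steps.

S ⇒ CC   [S -> C C]
CC ⇒ SC   [C -> S]
SC ⇒ CCC   [S -> C C]
CCC ⇒ ffCC   [C -> f f]
ffCC ⇒ ffSC   [C -> S]
ffSC ⇒ ffCCC   [S -> C C]
ffCCC ⇒ ffSCC   [C -> S]
ffSCC ⇒ fftCC   [S -> t]
fftCC ⇒ fftffC   [C -> f f]
fftffC ⇒ fftffff   [C -> f f]

S⇒CC⇒SC⇒CCC⇒ffCC⇒ffSC⇒ffCCC⇒ffSCC⇒fftCC⇒fftffC⇒fftffff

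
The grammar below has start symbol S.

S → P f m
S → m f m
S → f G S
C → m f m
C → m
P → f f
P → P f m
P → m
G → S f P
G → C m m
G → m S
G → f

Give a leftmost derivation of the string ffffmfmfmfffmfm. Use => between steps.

S => fGS   [S → f G S]
fGS => fSfPS   [G → S f P]
fSfPS => fPfmfPS   [S → P f m]
fPfmfPS => fPfmfmfPS   [P → P f m]
fPfmfmfPS => fPfmfmfmfPS   [P → P f m]
fPfmfmfmfPS => ffffmfmfmfPS   [P → f f]
ffffmfmfmfPS => ffffmfmfmfffS   [P → f f]
ffffmfmfmfffS => ffffmfmfmfffmfm   [S → m f m]

S => fGS => fSfPS => fPfmfPS => fPfmfmfPS => fPfmfmfmfPS => ffffmfmfmfPS => ffffmfmfmfffS => ffffmfmfmfffmfm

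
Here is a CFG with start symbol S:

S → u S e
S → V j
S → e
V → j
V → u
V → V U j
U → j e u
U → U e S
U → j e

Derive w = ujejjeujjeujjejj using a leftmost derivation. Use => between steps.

S => Vj   [S → V j]
Vj => VUjj   [V → V U j]
VUjj => VUjUjj   [V → V U j]
VUjUjj => VUjUjUjj   [V → V U j]
VUjUjUjj => VUjUjUjUjj   [V → V U j]
VUjUjUjUjj => uUjUjUjUjj   [V → u]
uUjUjUjUjj => ujejUjUjUjj   [U → j e]
ujejUjUjUjj => ujejjeujUjUjj   [U → j e u]
ujejjeujUjUjj => ujejjeujjeujUjj   [U → j e u]
ujejjeujjeujUjj => ujejjeujjeujjejj   [U → j e]

S => Vj => VUjj => VUjUjj => VUjUjUjj => VUjUjUjUjj => uUjUjUjUjj => ujejUjUjUjj => ujejjeujUjUjj => ujejjeujjeujUjj => ujejjeujjeujjejj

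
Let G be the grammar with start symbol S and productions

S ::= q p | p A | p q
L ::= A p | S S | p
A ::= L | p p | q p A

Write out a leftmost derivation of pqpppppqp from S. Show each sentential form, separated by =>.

S => pA => pL => pAp => pqpAp => pqpLp => pqpSSp => pqppASp => pqppppSp => pqpppppqp

S => pA   [S ::= p A]
pA => pL   [A ::= L]
pL => pAp   [L ::= A p]
pAp => pqpAp   [A ::= q p A]
pqpAp => pqpLp   [A ::= L]
pqpLp => pqpSSp   [L ::= S S]
pqpSSp => pqppASp   [S ::= p A]
pqppASp => pqppppSp   [A ::= p p]
pqppppSp => pqpppppqp   [S ::= p q]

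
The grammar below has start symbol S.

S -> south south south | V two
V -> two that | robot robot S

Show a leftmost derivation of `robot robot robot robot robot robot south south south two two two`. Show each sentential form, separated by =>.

S => V two => robot robot S two => robot robot V two two => robot robot robot robot S two two => robot robot robot robot V two two two => robot robot robot robot robot robot S two two two => robot robot robot robot robot robot south south south two two two

S => V two   [S -> V two]
V two => robot robot S two   [V -> robot robot S]
robot robot S two => robot robot V two two   [S -> V two]
robot robot V two two => robot robot robot robot S two two   [V -> robot robot S]
robot robot robot robot S two two => robot robot robot robot V two two two   [S -> V two]
robot robot robot robot V two two two => robot robot robot robot robot robot S two two two   [V -> robot robot S]
robot robot robot robot robot robot S two two two => robot robot robot robot robot robot south south south two two two   [S -> south south south]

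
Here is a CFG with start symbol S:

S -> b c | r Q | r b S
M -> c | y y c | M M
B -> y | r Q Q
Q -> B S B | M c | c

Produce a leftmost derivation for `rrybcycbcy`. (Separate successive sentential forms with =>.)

S => rQ   [S -> r Q]
rQ => rBSB   [Q -> B S B]
rBSB => rrQQSB   [B -> r Q Q]
rrQQSB => rrBSBQSB   [Q -> B S B]
rrBSBQSB => rrySBQSB   [B -> y]
rrySBQSB => rrybcBQSB   [S -> b c]
rrybcBQSB => rrybcyQSB   [B -> y]
rrybcyQSB => rrybcycSB   [Q -> c]
rrybcycSB => rrybcycbcB   [S -> b c]
rrybcycbcB => rrybcycbcy   [B -> y]

S => rQ => rBSB => rrQQSB => rrBSBQSB => rrySBQSB => rrybcBQSB => rrybcyQSB => rrybcycSB => rrybcycbcB => rrybcycbcy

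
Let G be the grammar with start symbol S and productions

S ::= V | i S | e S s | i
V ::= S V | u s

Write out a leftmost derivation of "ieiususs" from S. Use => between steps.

S => iS => ieSs => ieVs => ieSVs => ieVVs => ieSVVs => ieiVVs => ieiusVs => ieiususs

S => iS   [S ::= i S]
iS => ieSs   [S ::= e S s]
ieSs => ieVs   [S ::= V]
ieVs => ieSVs   [V ::= S V]
ieSVs => ieVVs   [S ::= V]
ieVVs => ieSVVs   [V ::= S V]
ieSVVs => ieiVVs   [S ::= i]
ieiVVs => ieiusVs   [V ::= u s]
ieiusVs => ieiususs   [V ::= u s]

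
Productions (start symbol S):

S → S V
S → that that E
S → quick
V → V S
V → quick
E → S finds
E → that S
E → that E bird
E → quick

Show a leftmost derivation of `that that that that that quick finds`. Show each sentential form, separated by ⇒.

S ⇒ that that E   [S → that that E]
that that E ⇒ that that S finds   [E → S finds]
that that S finds ⇒ that that that that E finds   [S → that that E]
that that that that E finds ⇒ that that that that that S finds   [E → that S]
that that that that that S finds ⇒ that that that that that quick finds   [S → quick]

S ⇒ that that E ⇒ that that S finds ⇒ that that that that E finds ⇒ that that that that that S finds ⇒ that that that that that quick finds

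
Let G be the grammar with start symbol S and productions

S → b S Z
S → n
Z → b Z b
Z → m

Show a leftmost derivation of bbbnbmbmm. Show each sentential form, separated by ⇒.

S ⇒ bSZ ⇒ bbSZZ ⇒ bbbSZZZ ⇒ bbbnZZZ ⇒ bbbnbZbZZ ⇒ bbbnbmbZZ ⇒ bbbnbmbmZ ⇒ bbbnbmbmm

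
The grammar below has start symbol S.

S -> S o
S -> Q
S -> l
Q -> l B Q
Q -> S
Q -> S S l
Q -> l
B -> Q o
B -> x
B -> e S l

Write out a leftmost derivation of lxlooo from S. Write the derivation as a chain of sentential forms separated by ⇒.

S ⇒ So   [S -> S o]
So ⇒ Soo   [S -> S o]
Soo ⇒ Sooo   [S -> S o]
Sooo ⇒ Qooo   [S -> Q]
Qooo ⇒ lBQooo   [Q -> l B Q]
lBQooo ⇒ lxQooo   [B -> x]
lxQooo ⇒ lxlooo   [Q -> l]

S ⇒ So ⇒ Soo ⇒ Sooo ⇒ Qooo ⇒ lBQooo ⇒ lxQooo ⇒ lxlooo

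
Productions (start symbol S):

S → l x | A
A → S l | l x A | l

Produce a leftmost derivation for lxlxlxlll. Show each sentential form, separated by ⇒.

S ⇒ A   [S → A]
A ⇒ Sl   [A → S l]
Sl ⇒ Al   [S → A]
Al ⇒ lxAl   [A → l x A]
lxAl ⇒ lxSll   [A → S l]
lxSll ⇒ lxAll   [S → A]
lxAll ⇒ lxlxAll   [A → l x A]
lxlxAll ⇒ lxlxlxAll   [A → l x A]
lxlxlxAll ⇒ lxlxlxlll   [A → l]

S ⇒ A ⇒ Sl ⇒ Al ⇒ lxAl ⇒ lxSll ⇒ lxAll ⇒ lxlxAll ⇒ lxlxlxAll ⇒ lxlxlxlll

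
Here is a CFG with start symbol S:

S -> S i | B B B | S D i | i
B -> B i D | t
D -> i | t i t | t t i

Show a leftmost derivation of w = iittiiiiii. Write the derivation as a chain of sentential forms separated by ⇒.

S⇒Si⇒Sii⇒SDiii⇒SDiDiii⇒SiDiDiii⇒iiDiDiii⇒iittiiDiii⇒iittiiiiii

S ⇒ Si   [S -> S i]
Si ⇒ Sii   [S -> S i]
Sii ⇒ SDiii   [S -> S D i]
SDiii ⇒ SDiDiii   [S -> S D i]
SDiDiii ⇒ SiDiDiii   [S -> S i]
SiDiDiii ⇒ iiDiDiii   [S -> i]
iiDiDiii ⇒ iittiiDiii   [D -> t t i]
iittiiDiii ⇒ iittiiiiii   [D -> i]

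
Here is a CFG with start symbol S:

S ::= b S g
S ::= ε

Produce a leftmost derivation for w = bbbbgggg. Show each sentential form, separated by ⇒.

S ⇒ bSg   [S ::= b S g]
bSg ⇒ bbSgg   [S ::= b S g]
bbSgg ⇒ bbbSggg   [S ::= b S g]
bbbSggg ⇒ bbbbSgggg   [S ::= b S g]
bbbbSgggg ⇒ bbbbgggg   [S ::= ε]

S ⇒ bSg ⇒ bbSgg ⇒ bbbSggg ⇒ bbbbSgggg ⇒ bbbbgggg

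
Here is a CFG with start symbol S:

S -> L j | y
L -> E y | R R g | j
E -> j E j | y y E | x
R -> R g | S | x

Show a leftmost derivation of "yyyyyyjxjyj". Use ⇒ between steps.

S ⇒ Lj ⇒ Eyj ⇒ yyEyj ⇒ yyyyEyj ⇒ yyyyyyEyj ⇒ yyyyyyjEjyj ⇒ yyyyyyjxjyj

S ⇒ Lj   [S -> L j]
Lj ⇒ Eyj   [L -> E y]
Eyj ⇒ yyEyj   [E -> y y E]
yyEyj ⇒ yyyyEyj   [E -> y y E]
yyyyEyj ⇒ yyyyyyEyj   [E -> y y E]
yyyyyyEyj ⇒ yyyyyyjEjyj   [E -> j E j]
yyyyyyjEjyj ⇒ yyyyyyjxjyj   [E -> x]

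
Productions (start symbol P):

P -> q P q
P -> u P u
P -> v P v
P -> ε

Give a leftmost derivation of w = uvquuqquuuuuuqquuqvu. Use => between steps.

P => uPu   [P -> u P u]
uPu => uvPvu   [P -> v P v]
uvPvu => uvqPqvu   [P -> q P q]
uvqPqvu => uvquPuqvu   [P -> u P u]
uvquPuqvu => uvquuPuuqvu   [P -> u P u]
uvquuPuuqvu => uvquuqPquuqvu   [P -> q P q]
uvquuqPquuqvu => uvquuqqPqquuqvu   [P -> q P q]
uvquuqqPqquuqvu => uvquuqquPuqquuqvu   [P -> u P u]
uvquuqquPuqquuqvu => uvquuqquuPuuqquuqvu   [P -> u P u]
uvquuqquuPuuqquuqvu => uvquuqquuuPuuuqquuqvu   [P -> u P u]
uvquuqquuuPuuuqquuqvu => uvquuqquuuuuuqquuqvu   [P -> ε]

P=>uPu=>uvPvu=>uvqPqvu=>uvquPuqvu=>uvquuPuuqvu=>uvquuqPquuqvu=>uvquuqqPqquuqvu=>uvquuqquPuqquuqvu=>uvquuqquuPuuqquuqvu=>uvquuqquuuPuuuqquuqvu=>uvquuqquuuuuuqquuqvu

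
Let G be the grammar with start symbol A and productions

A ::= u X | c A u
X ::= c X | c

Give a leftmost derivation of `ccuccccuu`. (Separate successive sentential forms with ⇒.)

A ⇒ cAu ⇒ ccAuu ⇒ ccuXuu ⇒ ccucXuu ⇒ ccuccXuu ⇒ ccucccXuu ⇒ ccuccccuu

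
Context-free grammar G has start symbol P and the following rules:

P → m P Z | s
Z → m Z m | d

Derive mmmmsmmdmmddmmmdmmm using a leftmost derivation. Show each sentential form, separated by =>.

P => mPZ => mmPZZ => mmmPZZZ => mmmmPZZZZ => mmmmsZZZZ => mmmmsmZmZZZ => mmmmsmmZmmZZZ => mmmmsmmdmmZZZ => mmmmsmmdmmdZZ => mmmmsmmdmmddZ => mmmmsmmdmmddmZm => mmmmsmmdmmddmmZmm => mmmmsmmdmmddmmmZmmm => mmmmsmmdmmddmmmdmmm

P => mPZ   [P → m P Z]
mPZ => mmPZZ   [P → m P Z]
mmPZZ => mmmPZZZ   [P → m P Z]
mmmPZZZ => mmmmPZZZZ   [P → m P Z]
mmmmPZZZZ => mmmmsZZZZ   [P → s]
mmmmsZZZZ => mmmmsmZmZZZ   [Z → m Z m]
mmmmsmZmZZZ => mmmmsmmZmmZZZ   [Z → m Z m]
mmmmsmmZmmZZZ => mmmmsmmdmmZZZ   [Z → d]
mmmmsmmdmmZZZ => mmmmsmmdmmdZZ   [Z → d]
mmmmsmmdmmdZZ => mmmmsmmdmmddZ   [Z → d]
mmmmsmmdmmddZ => mmmmsmmdmmddmZm   [Z → m Z m]
mmmmsmmdmmddmZm => mmmmsmmdmmddmmZmm   [Z → m Z m]
mmmmsmmdmmddmmZmm => mmmmsmmdmmddmmmZmmm   [Z → m Z m]
mmmmsmmdmmddmmmZmmm => mmmmsmmdmmddmmmdmmm   [Z → d]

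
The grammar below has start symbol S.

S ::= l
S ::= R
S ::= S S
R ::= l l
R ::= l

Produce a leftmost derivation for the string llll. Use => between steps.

S => SS   [S ::= S S]
SS => SSS   [S ::= S S]
SSS => RSS   [S ::= R]
RSS => llSS   [R ::= l l]
llSS => lllS   [S ::= l]
lllS => lllR   [S ::= R]
lllR => llll   [R ::= l]

S => SS => SSS => RSS => llSS => lllS => lllR => llll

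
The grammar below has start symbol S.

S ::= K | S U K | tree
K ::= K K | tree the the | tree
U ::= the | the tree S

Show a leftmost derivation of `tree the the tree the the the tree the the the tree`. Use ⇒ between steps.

S ⇒ S U K   [S ::= S U K]
S U K ⇒ S U K U K   [S ::= S U K]
S U K U K ⇒ K U K U K   [S ::= K]
K U K U K ⇒ K K U K U K   [K ::= K K]
K K U K U K ⇒ tree the the K U K U K   [K ::= tree the the]
tree the the K U K U K ⇒ tree the the tree the the U K U K   [K ::= tree the the]
tree the the tree the the U K U K ⇒ tree the the tree the the the K U K   [U ::= the]
tree the the tree the the the K U K ⇒ tree the the tree the the the tree the the U K   [K ::= tree the the]
tree the the tree the the the tree the the U K ⇒ tree the the tree the the the tree the the the K   [U ::= the]
tree the the tree the the the tree the the the K ⇒ tree the the tree the the the tree the the the tree   [K ::= tree]

S ⇒ S U K ⇒ S U K U K ⇒ K U K U K ⇒ K K U K U K ⇒ tree the the K U K U K ⇒ tree the the tree the the U K U K ⇒ tree the the tree the the the K U K ⇒ tree the the tree the the the tree the the U K ⇒ tree the the tree the the the tree the the the K ⇒ tree the the tree the the the tree the the the tree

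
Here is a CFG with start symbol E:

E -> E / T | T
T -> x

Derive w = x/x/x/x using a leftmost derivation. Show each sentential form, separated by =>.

E => E/T => E/T/T => E/T/T/T => T/T/T/T => x/T/T/T => x/x/T/T => x/x/x/T => x/x/x/x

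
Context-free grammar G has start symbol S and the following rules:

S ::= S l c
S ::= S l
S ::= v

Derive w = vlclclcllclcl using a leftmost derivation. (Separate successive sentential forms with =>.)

S=>Sl=>Slcl=>Slclcl=>Sllclcl=>Slcllclcl=>Slclcllclcl=>Slclclcllclcl=>vlclclcllclcl

S => Sl   [S ::= S l]
Sl => Slcl   [S ::= S l c]
Slcl => Slclcl   [S ::= S l c]
Slclcl => Sllclcl   [S ::= S l]
Sllclcl => Slcllclcl   [S ::= S l c]
Slcllclcl => Slclcllclcl   [S ::= S l c]
Slclcllclcl => Slclclcllclcl   [S ::= S l c]
Slclclcllclcl => vlclclcllclcl   [S ::= v]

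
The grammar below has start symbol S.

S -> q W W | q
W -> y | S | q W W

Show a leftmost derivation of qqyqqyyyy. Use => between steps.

S=>qWW=>qSW=>qqWWW=>qqyWW=>qqyqWWW=>qqyqqWWWW=>qqyqqyWWW=>qqyqqyyWW=>qqyqqyyyW=>qqyqqyyyy

S => qWW   [S -> q W W]
qWW => qSW   [W -> S]
qSW => qqWWW   [S -> q W W]
qqWWW => qqyWW   [W -> y]
qqyWW => qqyqWWW   [W -> q W W]
qqyqWWW => qqyqqWWWW   [W -> q W W]
qqyqqWWWW => qqyqqyWWW   [W -> y]
qqyqqyWWW => qqyqqyyWW   [W -> y]
qqyqqyyWW => qqyqqyyyW   [W -> y]
qqyqqyyyW => qqyqqyyyy   [W -> y]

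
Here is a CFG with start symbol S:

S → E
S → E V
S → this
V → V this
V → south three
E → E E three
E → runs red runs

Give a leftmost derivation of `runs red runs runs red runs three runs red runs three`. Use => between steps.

S => E => E E three => E E three E three => runs red runs E three E three => runs red runs runs red runs three E three => runs red runs runs red runs three runs red runs three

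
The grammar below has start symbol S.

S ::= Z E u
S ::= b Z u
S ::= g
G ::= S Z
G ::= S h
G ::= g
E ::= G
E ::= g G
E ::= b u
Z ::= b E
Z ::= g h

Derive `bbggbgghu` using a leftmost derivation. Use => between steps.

S=>bZu=>bbEu=>bbgGu=>bbgSZu=>bbggZu=>bbggbEu=>bbggbgGu=>bbggbgShu=>bbggbgghu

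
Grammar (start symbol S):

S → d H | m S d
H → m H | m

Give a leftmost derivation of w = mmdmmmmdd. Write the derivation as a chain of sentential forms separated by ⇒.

S ⇒ mSd   [S → m S d]
mSd ⇒ mmSdd   [S → m S d]
mmSdd ⇒ mmdHdd   [S → d H]
mmdHdd ⇒ mmdmHdd   [H → m H]
mmdmHdd ⇒ mmdmmHdd   [H → m H]
mmdmmHdd ⇒ mmdmmmHdd   [H → m H]
mmdmmmHdd ⇒ mmdmmmmdd   [H → m]

S ⇒ mSd ⇒ mmSdd ⇒ mmdHdd ⇒ mmdmHdd ⇒ mmdmmHdd ⇒ mmdmmmHdd ⇒ mmdmmmmdd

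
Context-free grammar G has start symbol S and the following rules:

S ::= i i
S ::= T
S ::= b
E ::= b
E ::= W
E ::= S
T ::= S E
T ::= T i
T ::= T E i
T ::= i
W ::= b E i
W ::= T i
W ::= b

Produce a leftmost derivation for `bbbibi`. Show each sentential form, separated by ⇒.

S ⇒ T   [S ::= T]
T ⇒ TEi   [T ::= T E i]
TEi ⇒ SEEi   [T ::= S E]
SEEi ⇒ bEEi   [S ::= b]
bEEi ⇒ bWEi   [E ::= W]
bWEi ⇒ bbEiEi   [W ::= b E i]
bbEiEi ⇒ bbWiEi   [E ::= W]
bbWiEi ⇒ bbbiEi   [W ::= b]
bbbiEi ⇒ bbbibi   [E ::= b]

S ⇒ T ⇒ TEi ⇒ SEEi ⇒ bEEi ⇒ bWEi ⇒ bbEiEi ⇒ bbWiEi ⇒ bbbiEi ⇒ bbbibi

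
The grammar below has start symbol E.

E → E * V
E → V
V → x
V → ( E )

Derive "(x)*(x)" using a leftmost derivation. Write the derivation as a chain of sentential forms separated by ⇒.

E ⇒ E*V   [E → E * V]
E*V ⇒ V*V   [E → V]
V*V ⇒ (E)*V   [V → ( E )]
(E)*V ⇒ (V)*V   [E → V]
(V)*V ⇒ (x)*V   [V → x]
(x)*V ⇒ (x)*(E)   [V → ( E )]
(x)*(E) ⇒ (x)*(V)   [E → V]
(x)*(V) ⇒ (x)*(x)   [V → x]

E ⇒ E*V ⇒ V*V ⇒ (E)*V ⇒ (V)*V ⇒ (x)*V ⇒ (x)*(E) ⇒ (x)*(V) ⇒ (x)*(x)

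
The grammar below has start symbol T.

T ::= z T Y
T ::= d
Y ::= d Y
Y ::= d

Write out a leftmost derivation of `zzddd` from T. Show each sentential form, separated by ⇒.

T⇒zTY⇒zzTYY⇒zzdYY⇒zzddY⇒zzddd

T ⇒ zTY   [T ::= z T Y]
zTY ⇒ zzTYY   [T ::= z T Y]
zzTYY ⇒ zzdYY   [T ::= d]
zzdYY ⇒ zzddY   [Y ::= d]
zzddY ⇒ zzddd   [Y ::= d]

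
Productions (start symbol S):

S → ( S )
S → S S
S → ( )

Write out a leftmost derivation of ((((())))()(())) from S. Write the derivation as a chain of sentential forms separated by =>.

S=>(S)=>(SS)=>(SSS)=>((S)SS)=>(((S))SS)=>((((S)))SS)=>((((())))SS)=>((((())))()S)=>((((())))()(S))=>((((())))()(()))

S => (S)   [S → ( S )]
(S) => (SS)   [S → S S]
(SS) => (SSS)   [S → S S]
(SSS) => ((S)SS)   [S → ( S )]
((S)SS) => (((S))SS)   [S → ( S )]
(((S))SS) => ((((S)))SS)   [S → ( S )]
((((S)))SS) => ((((())))SS)   [S → ( )]
((((())))SS) => ((((())))()S)   [S → ( )]
((((())))()S) => ((((())))()(S))   [S → ( S )]
((((())))()(S)) => ((((())))()(()))   [S → ( )]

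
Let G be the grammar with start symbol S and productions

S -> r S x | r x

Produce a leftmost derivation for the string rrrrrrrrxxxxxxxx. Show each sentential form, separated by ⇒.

S ⇒ rSx   [S -> r S x]
rSx ⇒ rrSxx   [S -> r S x]
rrSxx ⇒ rrrSxxx   [S -> r S x]
rrrSxxx ⇒ rrrrSxxxx   [S -> r S x]
rrrrSxxxx ⇒ rrrrrSxxxxx   [S -> r S x]
rrrrrSxxxxx ⇒ rrrrrrSxxxxxx   [S -> r S x]
rrrrrrSxxxxxx ⇒ rrrrrrrSxxxxxxx   [S -> r S x]
rrrrrrrSxxxxxxx ⇒ rrrrrrrrxxxxxxxx   [S -> r x]

S ⇒ rSx ⇒ rrSxx ⇒ rrrSxxx ⇒ rrrrSxxxx ⇒ rrrrrSxxxxx ⇒ rrrrrrSxxxxxx ⇒ rrrrrrrSxxxxxxx ⇒ rrrrrrrrxxxxxxxx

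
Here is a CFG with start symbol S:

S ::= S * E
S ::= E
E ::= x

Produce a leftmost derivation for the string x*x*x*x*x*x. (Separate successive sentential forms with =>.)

S => S*E   [S ::= S * E]
S*E => S*E*E   [S ::= S * E]
S*E*E => S*E*E*E   [S ::= S * E]
S*E*E*E => S*E*E*E*E   [S ::= S * E]
S*E*E*E*E => S*E*E*E*E*E   [S ::= S * E]
S*E*E*E*E*E => E*E*E*E*E*E   [S ::= E]
E*E*E*E*E*E => x*E*E*E*E*E   [E ::= x]
x*E*E*E*E*E => x*x*E*E*E*E   [E ::= x]
x*x*E*E*E*E => x*x*x*E*E*E   [E ::= x]
x*x*x*E*E*E => x*x*x*x*E*E   [E ::= x]
x*x*x*x*E*E => x*x*x*x*x*E   [E ::= x]
x*x*x*x*x*E => x*x*x*x*x*x   [E ::= x]

S=>S*E=>S*E*E=>S*E*E*E=>S*E*E*E*E=>S*E*E*E*E*E=>E*E*E*E*E*E=>x*E*E*E*E*E=>x*x*E*E*E*E=>x*x*x*E*E*E=>x*x*x*x*E*E=>x*x*x*x*x*E=>x*x*x*x*x*x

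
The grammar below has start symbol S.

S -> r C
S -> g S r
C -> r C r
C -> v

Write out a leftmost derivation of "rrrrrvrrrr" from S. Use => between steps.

S => rC => rrCr => rrrCrr => rrrrCrrr => rrrrrCrrrr => rrrrrvrrrr

S => rC   [S -> r C]
rC => rrCr   [C -> r C r]
rrCr => rrrCrr   [C -> r C r]
rrrCrr => rrrrCrrr   [C -> r C r]
rrrrCrrr => rrrrrCrrrr   [C -> r C r]
rrrrrCrrrr => rrrrrvrrrr   [C -> v]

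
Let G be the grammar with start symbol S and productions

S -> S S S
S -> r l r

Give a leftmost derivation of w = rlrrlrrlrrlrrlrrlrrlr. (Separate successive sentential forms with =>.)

S => SSS => SSSSS => SSSSSSS => rlrSSSSSS => rlrrlrSSSSS => rlrrlrrlrSSSS => rlrrlrrlrrlrSSS => rlrrlrrlrrlrrlrSS => rlrrlrrlrrlrrlrrlrS => rlrrlrrlrrlrrlrrlrrlr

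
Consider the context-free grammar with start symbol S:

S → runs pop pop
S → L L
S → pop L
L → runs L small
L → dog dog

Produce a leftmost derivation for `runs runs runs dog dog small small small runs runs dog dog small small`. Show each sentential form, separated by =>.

S => L L => runs L small L => runs runs L small small L => runs runs runs L small small small L => runs runs runs dog dog small small small L => runs runs runs dog dog small small small runs L small => runs runs runs dog dog small small small runs runs L small small => runs runs runs dog dog small small small runs runs dog dog small small

S => L L   [S → L L]
L L => runs L small L   [L → runs L small]
runs L small L => runs runs L small small L   [L → runs L small]
runs runs L small small L => runs runs runs L small small small L   [L → runs L small]
runs runs runs L small small small L => runs runs runs dog dog small small small L   [L → dog dog]
runs runs runs dog dog small small small L => runs runs runs dog dog small small small runs L small   [L → runs L small]
runs runs runs dog dog small small small runs L small => runs runs runs dog dog small small small runs runs L small small   [L → runs L small]
runs runs runs dog dog small small small runs runs L small small => runs runs runs dog dog small small small runs runs dog dog small small   [L → dog dog]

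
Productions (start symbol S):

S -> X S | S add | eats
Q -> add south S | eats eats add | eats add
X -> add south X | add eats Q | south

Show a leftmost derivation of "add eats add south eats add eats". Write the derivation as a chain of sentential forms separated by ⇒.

S ⇒ X S ⇒ add eats Q S ⇒ add eats add south S S ⇒ add eats add south S add S ⇒ add eats add south eats add S ⇒ add eats add south eats add eats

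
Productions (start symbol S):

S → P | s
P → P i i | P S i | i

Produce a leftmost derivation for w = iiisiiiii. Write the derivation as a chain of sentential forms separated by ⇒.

S ⇒ P   [S → P]
P ⇒ Pii   [P → P i i]
Pii ⇒ Piiii   [P → P i i]
Piiii ⇒ PSiiiii   [P → P S i]
PSiiiii ⇒ PiiSiiiii   [P → P i i]
PiiSiiiii ⇒ iiiSiiiii   [P → i]
iiiSiiiii ⇒ iiisiiiii   [S → s]

S ⇒ P ⇒ Pii ⇒ Piiii ⇒ PSiiiii ⇒ PiiSiiiii ⇒ iiiSiiiii ⇒ iiisiiiii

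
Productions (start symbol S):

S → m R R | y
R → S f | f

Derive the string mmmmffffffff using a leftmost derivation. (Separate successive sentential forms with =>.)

S => mRR => mSfR => mmRRfR => mmSfRfR => mmmRRfRfR => mmmSfRfRfR => mmmmRRfRfRfR => mmmmfRfRfRfR => mmmmfffRfRfR => mmmmfffffRfR => mmmmfffffffR => mmmmffffffff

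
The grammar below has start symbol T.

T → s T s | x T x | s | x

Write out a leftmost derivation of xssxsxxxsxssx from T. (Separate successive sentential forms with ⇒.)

T ⇒ xTx   [T → x T x]
xTx ⇒ xsTsx   [T → s T s]
xsTsx ⇒ xssTssx   [T → s T s]
xssTssx ⇒ xssxTxssx   [T → x T x]
xssxTxssx ⇒ xssxsTsxssx   [T → s T s]
xssxsTsxssx ⇒ xssxsxTxsxssx   [T → x T x]
xssxsxTxsxssx ⇒ xssxsxxxsxssx   [T → x]

T ⇒ xTx ⇒ xsTsx ⇒ xssTssx ⇒ xssxTxssx ⇒ xssxsTsxssx ⇒ xssxsxTxsxssx ⇒ xssxsxxxsxssx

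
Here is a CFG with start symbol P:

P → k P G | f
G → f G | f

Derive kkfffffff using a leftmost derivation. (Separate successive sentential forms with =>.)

P => kPG => kkPGG => kkfGG => kkffGG => kkfffGG => kkffffGG => kkfffffGG => kkffffffG => kkfffffff

P => kPG   [P → k P G]
kPG => kkPGG   [P → k P G]
kkPGG => kkfGG   [P → f]
kkfGG => kkffGG   [G → f G]
kkffGG => kkfffGG   [G → f G]
kkfffGG => kkffffGG   [G → f G]
kkffffGG => kkfffffGG   [G → f G]
kkfffffGG => kkffffffG   [G → f]
kkffffffG => kkfffffff   [G → f]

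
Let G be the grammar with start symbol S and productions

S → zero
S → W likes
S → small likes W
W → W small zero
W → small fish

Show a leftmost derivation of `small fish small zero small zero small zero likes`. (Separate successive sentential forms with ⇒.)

S ⇒ W likes   [S → W likes]
W likes ⇒ W small zero likes   [W → W small zero]
W small zero likes ⇒ W small zero small zero likes   [W → W small zero]
W small zero small zero likes ⇒ W small zero small zero small zero likes   [W → W small zero]
W small zero small zero small zero likes ⇒ small fish small zero small zero small zero likes   [W → small fish]

S ⇒ W likes ⇒ W small zero likes ⇒ W small zero small zero likes ⇒ W small zero small zero small zero likes ⇒ small fish small zero small zero small zero likes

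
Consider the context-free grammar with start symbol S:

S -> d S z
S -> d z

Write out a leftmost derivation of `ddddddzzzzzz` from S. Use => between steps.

S=>dSz=>ddSzz=>dddSzzz=>ddddSzzzz=>dddddSzzzzz=>ddddddzzzzzz

S => dSz   [S -> d S z]
dSz => ddSzz   [S -> d S z]
ddSzz => dddSzzz   [S -> d S z]
dddSzzz => ddddSzzzz   [S -> d S z]
ddddSzzzz => dddddSzzzzz   [S -> d S z]
dddddSzzzzz => ddddddzzzzzz   [S -> d z]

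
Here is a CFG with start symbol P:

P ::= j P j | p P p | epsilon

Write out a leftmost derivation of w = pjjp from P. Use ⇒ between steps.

P ⇒ pPp ⇒ pjPjp ⇒ pjjp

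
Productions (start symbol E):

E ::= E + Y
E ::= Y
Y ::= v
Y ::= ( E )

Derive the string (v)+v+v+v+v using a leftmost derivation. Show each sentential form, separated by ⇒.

E ⇒ E+Y   [E ::= E + Y]
E+Y ⇒ E+Y+Y   [E ::= E + Y]
E+Y+Y ⇒ E+Y+Y+Y   [E ::= E + Y]
E+Y+Y+Y ⇒ E+Y+Y+Y+Y   [E ::= E + Y]
E+Y+Y+Y+Y ⇒ Y+Y+Y+Y+Y   [E ::= Y]
Y+Y+Y+Y+Y ⇒ (E)+Y+Y+Y+Y   [Y ::= ( E )]
(E)+Y+Y+Y+Y ⇒ (Y)+Y+Y+Y+Y   [E ::= Y]
(Y)+Y+Y+Y+Y ⇒ (v)+Y+Y+Y+Y   [Y ::= v]
(v)+Y+Y+Y+Y ⇒ (v)+v+Y+Y+Y   [Y ::= v]
(v)+v+Y+Y+Y ⇒ (v)+v+v+Y+Y   [Y ::= v]
(v)+v+v+Y+Y ⇒ (v)+v+v+v+Y   [Y ::= v]
(v)+v+v+v+Y ⇒ (v)+v+v+v+v   [Y ::= v]

E⇒E+Y⇒E+Y+Y⇒E+Y+Y+Y⇒E+Y+Y+Y+Y⇒Y+Y+Y+Y+Y⇒(E)+Y+Y+Y+Y⇒(Y)+Y+Y+Y+Y⇒(v)+Y+Y+Y+Y⇒(v)+v+Y+Y+Y⇒(v)+v+v+Y+Y⇒(v)+v+v+v+Y⇒(v)+v+v+v+v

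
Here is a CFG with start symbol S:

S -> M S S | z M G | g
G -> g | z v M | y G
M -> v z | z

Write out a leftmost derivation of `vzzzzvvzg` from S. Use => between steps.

S => MSS   [S -> M S S]
MSS => vzSS   [M -> v z]
vzSS => vzzMGS   [S -> z M G]
vzzMGS => vzzzGS   [M -> z]
vzzzGS => vzzzzvMS   [G -> z v M]
vzzzzvMS => vzzzzvvzS   [M -> v z]
vzzzzvvzS => vzzzzvvzg   [S -> g]

S=>MSS=>vzSS=>vzzMGS=>vzzzGS=>vzzzzvMS=>vzzzzvvzS=>vzzzzvvzg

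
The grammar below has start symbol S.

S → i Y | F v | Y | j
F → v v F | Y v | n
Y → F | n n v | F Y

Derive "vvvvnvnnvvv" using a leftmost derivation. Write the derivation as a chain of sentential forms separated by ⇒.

S⇒Fv⇒Yvv⇒FYvv⇒vvFYvv⇒vvvvFYvv⇒vvvvYvYvv⇒vvvvFvYvv⇒vvvvnvYvv⇒vvvvnvnnvvv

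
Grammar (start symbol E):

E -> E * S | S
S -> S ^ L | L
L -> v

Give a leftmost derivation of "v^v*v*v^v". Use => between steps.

E => E*S => E*S*S => S*S*S => S^L*S*S => L^L*S*S => v^L*S*S => v^v*S*S => v^v*L*S => v^v*v*S => v^v*v*S^L => v^v*v*L^L => v^v*v*v^L => v^v*v*v^v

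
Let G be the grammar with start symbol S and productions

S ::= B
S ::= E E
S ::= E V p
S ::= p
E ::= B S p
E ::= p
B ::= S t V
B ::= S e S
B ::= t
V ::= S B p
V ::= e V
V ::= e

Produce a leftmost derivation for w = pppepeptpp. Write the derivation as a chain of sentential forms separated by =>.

S => EVp => pVp => pSBpp => pBBpp => pSeSBpp => pEEeSBpp => ppEeSBpp => pppeSBpp => pppeEVpBpp => pppepVpBpp => pppepepBpp => pppepeptpp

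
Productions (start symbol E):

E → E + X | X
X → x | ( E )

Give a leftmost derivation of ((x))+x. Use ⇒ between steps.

E⇒E+X⇒X+X⇒(E)+X⇒(X)+X⇒((E))+X⇒((X))+X⇒((x))+X⇒((x))+x

E ⇒ E+X   [E → E + X]
E+X ⇒ X+X   [E → X]
X+X ⇒ (E)+X   [X → ( E )]
(E)+X ⇒ (X)+X   [E → X]
(X)+X ⇒ ((E))+X   [X → ( E )]
((E))+X ⇒ ((X))+X   [E → X]
((X))+X ⇒ ((x))+X   [X → x]
((x))+X ⇒ ((x))+x   [X → x]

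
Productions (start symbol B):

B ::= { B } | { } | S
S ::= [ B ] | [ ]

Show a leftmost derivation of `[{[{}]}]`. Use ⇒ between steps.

B ⇒ S ⇒ [B] ⇒ [{B}] ⇒ [{S}] ⇒ [{[B]}] ⇒ [{[{}]}]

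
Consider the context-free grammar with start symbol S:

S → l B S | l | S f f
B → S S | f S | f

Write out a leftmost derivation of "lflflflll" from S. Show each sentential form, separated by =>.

S => lBS   [S → l B S]
lBS => lfSS   [B → f S]
lfSS => lflBSS   [S → l B S]
lflBSS => lflfSSS   [B → f S]
lflfSSS => lflflBSSS   [S → l B S]
lflflBSSS => lflflfSSS   [B → f]
lflflfSSS => lflflflSS   [S → l]
lflflflSS => lflflfllS   [S → l]
lflflfllS => lflflflll   [S → l]

S => lBS => lfSS => lflBSS => lflfSSS => lflflBSSS => lflflfSSS => lflflflSS => lflflfllS => lflflflll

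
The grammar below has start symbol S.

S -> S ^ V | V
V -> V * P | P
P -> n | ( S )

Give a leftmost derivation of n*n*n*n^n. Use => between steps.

S => S^V => V^V => V*P^V => V*P*P^V => V*P*P*P^V => P*P*P*P^V => n*P*P*P^V => n*n*P*P^V => n*n*n*P^V => n*n*n*n^V => n*n*n*n^P => n*n*n*n^n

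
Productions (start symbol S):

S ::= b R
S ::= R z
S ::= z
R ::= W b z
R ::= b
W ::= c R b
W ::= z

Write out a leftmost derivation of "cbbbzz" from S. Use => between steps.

S => Rz => Wbzz => cRbbzz => cbbbzz

S => Rz   [S ::= R z]
Rz => Wbzz   [R ::= W b z]
Wbzz => cRbbzz   [W ::= c R b]
cRbbzz => cbbbzz   [R ::= b]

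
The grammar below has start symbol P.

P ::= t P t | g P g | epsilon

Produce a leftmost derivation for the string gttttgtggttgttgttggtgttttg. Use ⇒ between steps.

P ⇒ gPg   [P ::= g P g]
gPg ⇒ gtPtg   [P ::= t P t]
gtPtg ⇒ gttPttg   [P ::= t P t]
gttPttg ⇒ gtttPtttg   [P ::= t P t]
gtttPtttg ⇒ gttttPttttg   [P ::= t P t]
gttttPttttg ⇒ gttttgPgttttg   [P ::= g P g]
gttttgPgttttg ⇒ gttttgtPtgttttg   [P ::= t P t]
gttttgtPtgttttg ⇒ gttttgtgPgtgttttg   [P ::= g P g]
gttttgtgPgtgttttg ⇒ gttttgtggPggtgttttg   [P ::= g P g]
gttttgtggPggtgttttg ⇒ gttttgtggtPtggtgttttg   [P ::= t P t]
gttttgtggtPtggtgttttg ⇒ gttttgtggttPttggtgttttg   [P ::= t P t]
gttttgtggttPttggtgttttg ⇒ gttttgtggttgPgttggtgttttg   [P ::= g P g]
gttttgtggttgPgttggtgttttg ⇒ gttttgtggttgtPtgttggtgttttg   [P ::= t P t]
gttttgtggttgtPtgttggtgttttg ⇒ gttttgtggttgttgttggtgttttg   [P ::= epsilon]

P ⇒ gPg ⇒ gtPtg ⇒ gttPttg ⇒ gtttPtttg ⇒ gttttPttttg ⇒ gttttgPgttttg ⇒ gttttgtPtgttttg ⇒ gttttgtgPgtgttttg ⇒ gttttgtggPggtgttttg ⇒ gttttgtggtPtggtgttttg ⇒ gttttgtggttPttggtgttttg ⇒ gttttgtggttgPgttggtgttttg ⇒ gttttgtggttgtPtgttggtgttttg ⇒ gttttgtggttgttgttggtgttttg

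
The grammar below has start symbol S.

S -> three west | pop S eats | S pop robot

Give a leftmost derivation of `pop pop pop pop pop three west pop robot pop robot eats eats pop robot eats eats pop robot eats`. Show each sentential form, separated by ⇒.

S ⇒ pop S eats ⇒ pop S pop robot eats ⇒ pop pop S eats pop robot eats ⇒ pop pop pop S eats eats pop robot eats ⇒ pop pop pop S pop robot eats eats pop robot eats ⇒ pop pop pop pop S eats pop robot eats eats pop robot eats ⇒ pop pop pop pop pop S eats eats pop robot eats eats pop robot eats ⇒ pop pop pop pop pop S pop robot eats eats pop robot eats eats pop robot eats ⇒ pop pop pop pop pop S pop robot pop robot eats eats pop robot eats eats pop robot eats ⇒ pop pop pop pop pop three west pop robot pop robot eats eats pop robot eats eats pop robot eats

S ⇒ pop S eats   [S -> pop S eats]
pop S eats ⇒ pop S pop robot eats   [S -> S pop robot]
pop S pop robot eats ⇒ pop pop S eats pop robot eats   [S -> pop S eats]
pop pop S eats pop robot eats ⇒ pop pop pop S eats eats pop robot eats   [S -> pop S eats]
pop pop pop S eats eats pop robot eats ⇒ pop pop pop S pop robot eats eats pop robot eats   [S -> S pop robot]
pop pop pop S pop robot eats eats pop robot eats ⇒ pop pop pop pop S eats pop robot eats eats pop robot eats   [S -> pop S eats]
pop pop pop pop S eats pop robot eats eats pop robot eats ⇒ pop pop pop pop pop S eats eats pop robot eats eats pop robot eats   [S -> pop S eats]
pop pop pop pop pop S eats eats pop robot eats eats pop robot eats ⇒ pop pop pop pop pop S pop robot eats eats pop robot eats eats pop robot eats   [S -> S pop robot]
pop pop pop pop pop S pop robot eats eats pop robot eats eats pop robot eats ⇒ pop pop pop pop pop S pop robot pop robot eats eats pop robot eats eats pop robot eats   [S -> S pop robot]
pop pop pop pop pop S pop robot pop robot eats eats pop robot eats eats pop robot eats ⇒ pop pop pop pop pop three west pop robot pop robot eats eats pop robot eats eats pop robot eats   [S -> three west]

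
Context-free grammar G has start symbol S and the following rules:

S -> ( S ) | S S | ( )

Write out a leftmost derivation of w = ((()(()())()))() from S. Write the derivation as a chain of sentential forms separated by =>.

S => SS => (S)S => ((S))S => ((SS))S => ((()S))S => ((()SS))S => ((()(S)S))S => ((()(SS)S))S => ((()(()S)S))S => ((()(()())S))S => ((()(()())()))S => ((()(()())()))()

S => SS   [S -> S S]
SS => (S)S   [S -> ( S )]
(S)S => ((S))S   [S -> ( S )]
((S))S => ((SS))S   [S -> S S]
((SS))S => ((()S))S   [S -> ( )]
((()S))S => ((()SS))S   [S -> S S]
((()SS))S => ((()(S)S))S   [S -> ( S )]
((()(S)S))S => ((()(SS)S))S   [S -> S S]
((()(SS)S))S => ((()(()S)S))S   [S -> ( )]
((()(()S)S))S => ((()(()())S))S   [S -> ( )]
((()(()())S))S => ((()(()())()))S   [S -> ( )]
((()(()())()))S => ((()(()())()))()   [S -> ( )]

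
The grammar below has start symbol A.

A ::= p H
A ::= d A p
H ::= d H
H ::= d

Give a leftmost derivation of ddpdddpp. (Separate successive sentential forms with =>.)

A => dAp => ddApp => ddpHpp => ddpdHpp => ddpddHpp => ddpdddpp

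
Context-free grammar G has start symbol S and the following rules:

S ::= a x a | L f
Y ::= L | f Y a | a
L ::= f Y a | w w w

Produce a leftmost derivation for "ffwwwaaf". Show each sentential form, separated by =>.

S => Lf   [S ::= L f]
Lf => fYaf   [L ::= f Y a]
fYaf => fLaf   [Y ::= L]
fLaf => ffYaaf   [L ::= f Y a]
ffYaaf => ffLaaf   [Y ::= L]
ffLaaf => ffwwwaaf   [L ::= w w w]

S => Lf => fYaf => fLaf => ffYaaf => ffLaaf => ffwwwaaf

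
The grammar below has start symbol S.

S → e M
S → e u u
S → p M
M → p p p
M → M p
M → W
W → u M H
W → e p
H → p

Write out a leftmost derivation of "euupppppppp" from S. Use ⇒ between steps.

S ⇒ eM ⇒ eMp ⇒ eWp ⇒ euMHp ⇒ euWHp ⇒ euuMHHp ⇒ euuMpHHp ⇒ euuMppHHp ⇒ euupppppHHp ⇒ euuppppppHp ⇒ euupppppppp

S ⇒ eM   [S → e M]
eM ⇒ eMp   [M → M p]
eMp ⇒ eWp   [M → W]
eWp ⇒ euMHp   [W → u M H]
euMHp ⇒ euWHp   [M → W]
euWHp ⇒ euuMHHp   [W → u M H]
euuMHHp ⇒ euuMpHHp   [M → M p]
euuMpHHp ⇒ euuMppHHp   [M → M p]
euuMppHHp ⇒ euupppppHHp   [M → p p p]
euupppppHHp ⇒ euuppppppHp   [H → p]
euuppppppHp ⇒ euupppppppp   [H → p]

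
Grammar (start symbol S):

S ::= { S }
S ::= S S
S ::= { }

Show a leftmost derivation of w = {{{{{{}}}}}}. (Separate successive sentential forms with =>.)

S => {S} => {{S}} => {{{S}}} => {{{{S}}}} => {{{{{S}}}}} => {{{{{{}}}}}}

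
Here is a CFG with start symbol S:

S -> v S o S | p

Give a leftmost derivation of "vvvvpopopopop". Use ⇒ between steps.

S ⇒ vSoS   [S -> v S o S]
vSoS ⇒ vvSoSoS   [S -> v S o S]
vvSoSoS ⇒ vvvSoSoSoS   [S -> v S o S]
vvvSoSoSoS ⇒ vvvvSoSoSoSoS   [S -> v S o S]
vvvvSoSoSoSoS ⇒ vvvvpoSoSoSoS   [S -> p]
vvvvpoSoSoSoS ⇒ vvvvpopoSoSoS   [S -> p]
vvvvpopoSoSoS ⇒ vvvvpopopoSoS   [S -> p]
vvvvpopopoSoS ⇒ vvvvpopopopoS   [S -> p]
vvvvpopopopoS ⇒ vvvvpopopopop   [S -> p]

S ⇒ vSoS ⇒ vvSoSoS ⇒ vvvSoSoSoS ⇒ vvvvSoSoSoSoS ⇒ vvvvpoSoSoSoS ⇒ vvvvpopoSoSoS ⇒ vvvvpopopoSoS ⇒ vvvvpopopopoS ⇒ vvvvpopopopop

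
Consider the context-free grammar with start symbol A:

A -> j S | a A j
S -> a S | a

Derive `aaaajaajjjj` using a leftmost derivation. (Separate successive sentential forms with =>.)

A => aAj   [A -> a A j]
aAj => aaAjj   [A -> a A j]
aaAjj => aaaAjjj   [A -> a A j]
aaaAjjj => aaaaAjjjj   [A -> a A j]
aaaaAjjjj => aaaajSjjjj   [A -> j S]
aaaajSjjjj => aaaajaSjjjj   [S -> a S]
aaaajaSjjjj => aaaajaajjjj   [S -> a]

A => aAj => aaAjj => aaaAjjj => aaaaAjjjj => aaaajSjjjj => aaaajaSjjjj => aaaajaajjjj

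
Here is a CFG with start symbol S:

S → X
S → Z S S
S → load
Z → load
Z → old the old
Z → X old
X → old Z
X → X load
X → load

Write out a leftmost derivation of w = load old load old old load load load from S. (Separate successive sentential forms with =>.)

S => Z S S   [S → Z S S]
Z S S => load S S   [Z → load]
load S S => load Z S S S   [S → Z S S]
load Z S S S => load X old S S S   [Z → X old]
load X old S S S => load old Z old S S S   [X → old Z]
load old Z old S S S => load old X old old S S S   [Z → X old]
load old X old old S S S => load old load old old S S S   [X → load]
load old load old old S S S => load old load old old load S S   [S → load]
load old load old old load S S => load old load old old load load S   [S → load]
load old load old old load load S => load old load old old load load load   [S → load]

S => Z S S => load S S => load Z S S S => load X old S S S => load old Z old S S S => load old X old old S S S => load old load old old S S S => load old load old old load S S => load old load old old load load S => load old load old old load load load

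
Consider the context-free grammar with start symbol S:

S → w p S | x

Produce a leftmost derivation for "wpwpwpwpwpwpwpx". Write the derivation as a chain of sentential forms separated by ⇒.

S⇒wpS⇒wpwpS⇒wpwpwpS⇒wpwpwpwpS⇒wpwpwpwpwpS⇒wpwpwpwpwpwpS⇒wpwpwpwpwpwpwpS⇒wpwpwpwpwpwpwpx

S ⇒ wpS   [S → w p S]
wpS ⇒ wpwpS   [S → w p S]
wpwpS ⇒ wpwpwpS   [S → w p S]
wpwpwpS ⇒ wpwpwpwpS   [S → w p S]
wpwpwpwpS ⇒ wpwpwpwpwpS   [S → w p S]
wpwpwpwpwpS ⇒ wpwpwpwpwpwpS   [S → w p S]
wpwpwpwpwpwpS ⇒ wpwpwpwpwpwpwpS   [S → w p S]
wpwpwpwpwpwpwpS ⇒ wpwpwpwpwpwpwpx   [S → x]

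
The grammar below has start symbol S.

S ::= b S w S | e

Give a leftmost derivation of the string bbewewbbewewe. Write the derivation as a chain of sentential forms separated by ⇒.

S ⇒ bSwS   [S ::= b S w S]
bSwS ⇒ bbSwSwS   [S ::= b S w S]
bbSwSwS ⇒ bbewSwS   [S ::= e]
bbewSwS ⇒ bbewewS   [S ::= e]
bbewewS ⇒ bbewewbSwS   [S ::= b S w S]
bbewewbSwS ⇒ bbewewbbSwSwS   [S ::= b S w S]
bbewewbbSwSwS ⇒ bbewewbbewSwS   [S ::= e]
bbewewbbewSwS ⇒ bbewewbbewewS   [S ::= e]
bbewewbbewewS ⇒ bbewewbbewewe   [S ::= e]

S⇒bSwS⇒bbSwSwS⇒bbewSwS⇒bbewewS⇒bbewewbSwS⇒bbewewbbSwSwS⇒bbewewbbewSwS⇒bbewewbbewewS⇒bbewewbbewewe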